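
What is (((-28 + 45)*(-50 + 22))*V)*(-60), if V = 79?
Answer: 2256240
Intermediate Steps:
(((-28 + 45)*(-50 + 22))*V)*(-60) = (((-28 + 45)*(-50 + 22))*79)*(-60) = ((17*(-28))*79)*(-60) = -476*79*(-60) = -37604*(-60) = 2256240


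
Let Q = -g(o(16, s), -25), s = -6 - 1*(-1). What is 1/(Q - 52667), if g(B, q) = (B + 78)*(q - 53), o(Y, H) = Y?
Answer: -1/45335 ≈ -2.2058e-5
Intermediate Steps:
s = -5 (s = -6 + 1 = -5)
g(B, q) = (-53 + q)*(78 + B) (g(B, q) = (78 + B)*(-53 + q) = (-53 + q)*(78 + B))
Q = 7332 (Q = -(-4134 - 53*16 + 78*(-25) + 16*(-25)) = -(-4134 - 848 - 1950 - 400) = -1*(-7332) = 7332)
1/(Q - 52667) = 1/(7332 - 52667) = 1/(-45335) = -1/45335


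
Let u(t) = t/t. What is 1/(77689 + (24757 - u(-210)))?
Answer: 1/102445 ≈ 9.7613e-6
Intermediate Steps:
u(t) = 1
1/(77689 + (24757 - u(-210))) = 1/(77689 + (24757 - 1*1)) = 1/(77689 + (24757 - 1)) = 1/(77689 + 24756) = 1/102445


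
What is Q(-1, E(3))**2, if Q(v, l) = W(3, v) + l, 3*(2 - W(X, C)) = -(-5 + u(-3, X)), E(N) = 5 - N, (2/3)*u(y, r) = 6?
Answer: 256/9 ≈ 28.444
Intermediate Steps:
u(y, r) = 9 (u(y, r) = (3/2)*6 = 9)
W(X, C) = 10/3 (W(X, C) = 2 - (-1)*(-5 + 9)/3 = 2 - (-1)*4/3 = 2 - 1/3*(-4) = 2 + 4/3 = 10/3)
Q(v, l) = 10/3 + l
Q(-1, E(3))**2 = (10/3 + (5 - 1*3))**2 = (10/3 + (5 - 3))**2 = (10/3 + 2)**2 = (16/3)**2 = 256/9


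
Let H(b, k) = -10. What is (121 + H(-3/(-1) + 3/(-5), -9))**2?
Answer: 12321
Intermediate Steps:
(121 + H(-3/(-1) + 3/(-5), -9))**2 = (121 - 10)**2 = 111**2 = 12321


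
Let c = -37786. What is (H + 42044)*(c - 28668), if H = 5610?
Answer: -3166798916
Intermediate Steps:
(H + 42044)*(c - 28668) = (5610 + 42044)*(-37786 - 28668) = 47654*(-66454) = -3166798916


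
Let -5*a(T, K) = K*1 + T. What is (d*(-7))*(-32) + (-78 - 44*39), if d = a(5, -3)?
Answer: -9418/5 ≈ -1883.6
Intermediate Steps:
a(T, K) = -K/5 - T/5 (a(T, K) = -(K*1 + T)/5 = -(K + T)/5 = -K/5 - T/5)
d = -⅖ (d = -⅕*(-3) - ⅕*5 = ⅗ - 1 = -⅖ ≈ -0.40000)
(d*(-7))*(-32) + (-78 - 44*39) = -⅖*(-7)*(-32) + (-78 - 44*39) = (14/5)*(-32) + (-78 - 1716) = -448/5 - 1794 = -9418/5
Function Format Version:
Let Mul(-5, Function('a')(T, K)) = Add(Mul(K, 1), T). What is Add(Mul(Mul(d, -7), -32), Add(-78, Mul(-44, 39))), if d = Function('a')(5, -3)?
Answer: Rational(-9418, 5) ≈ -1883.6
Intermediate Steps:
Function('a')(T, K) = Add(Mul(Rational(-1, 5), K), Mul(Rational(-1, 5), T)) (Function('a')(T, K) = Mul(Rational(-1, 5), Add(Mul(K, 1), T)) = Mul(Rational(-1, 5), Add(K, T)) = Add(Mul(Rational(-1, 5), K), Mul(Rational(-1, 5), T)))
d = Rational(-2, 5) (d = Add(Mul(Rational(-1, 5), -3), Mul(Rational(-1, 5), 5)) = Add(Rational(3, 5), -1) = Rational(-2, 5) ≈ -0.40000)
Add(Mul(Mul(d, -7), -32), Add(-78, Mul(-44, 39))) = Add(Mul(Mul(Rational(-2, 5), -7), -32), Add(-78, Mul(-44, 39))) = Add(Mul(Rational(14, 5), -32), Add(-78, -1716)) = Add(Rational(-448, 5), -1794) = Rational(-9418, 5)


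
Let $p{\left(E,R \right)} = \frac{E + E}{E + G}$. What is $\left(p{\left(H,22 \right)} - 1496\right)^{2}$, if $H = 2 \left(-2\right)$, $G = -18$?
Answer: $\frac{270668304}{121} \approx 2.2369 \cdot 10^{6}$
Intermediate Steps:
$H = -4$
$p{\left(E,R \right)} = \frac{2 E}{-18 + E}$ ($p{\left(E,R \right)} = \frac{E + E}{E - 18} = \frac{2 E}{-18 + E}$)
$\left(p{\left(H,22 \right)} - 1496\right)^{2} = \left(2 \left(-4\right) \frac{1}{-18 - 4} - 1496\right)^{2} = \left(2 \left(-4\right) \frac{1}{-22} - 1496\right)^{2} = \left(2 \left(-4\right) \left(- \frac{1}{22}\right) - 1496\right)^{2} = \left(\frac{4}{11} - 1496\right)^{2} = \left(- \frac{16452}{11}\right)^{2} = \frac{270668304}{121}$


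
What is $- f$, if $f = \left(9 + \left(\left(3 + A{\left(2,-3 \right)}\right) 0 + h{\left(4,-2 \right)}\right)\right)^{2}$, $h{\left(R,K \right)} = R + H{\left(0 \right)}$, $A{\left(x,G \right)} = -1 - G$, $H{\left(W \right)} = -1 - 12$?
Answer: $0$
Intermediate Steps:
$H{\left(W \right)} = -13$ ($H{\left(W \right)} = -1 - 12 = -13$)
$h{\left(R,K \right)} = -13 + R$ ($h{\left(R,K \right)} = R - 13 = -13 + R$)
$f = 0$ ($f = \left(9 + \left(\left(3 - -2\right) 0 + \left(-13 + 4\right)\right)\right)^{2} = \left(9 - \left(9 - \left(3 + \left(-1 + 3\right)\right) 0\right)\right)^{2} = \left(9 - \left(9 - \left(3 + 2\right) 0\right)\right)^{2} = \left(9 + \left(5 \cdot 0 - 9\right)\right)^{2} = \left(9 + \left(0 - 9\right)\right)^{2} = \left(9 - 9\right)^{2} = 0^{2} = 0$)
$- f = \left(-1\right) 0 = 0$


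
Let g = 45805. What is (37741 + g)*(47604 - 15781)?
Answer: 2658684358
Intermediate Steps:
(37741 + g)*(47604 - 15781) = (37741 + 45805)*(47604 - 15781) = 83546*31823 = 2658684358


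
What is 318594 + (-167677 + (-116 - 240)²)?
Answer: 277653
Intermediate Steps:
318594 + (-167677 + (-116 - 240)²) = 318594 + (-167677 + (-356)²) = 318594 + (-167677 + 126736) = 318594 - 40941 = 277653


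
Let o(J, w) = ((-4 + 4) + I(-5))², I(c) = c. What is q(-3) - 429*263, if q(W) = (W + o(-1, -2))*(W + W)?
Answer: -112959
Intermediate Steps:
o(J, w) = 25 (o(J, w) = ((-4 + 4) - 5)² = (0 - 5)² = (-5)² = 25)
q(W) = 2*W*(25 + W) (q(W) = (W + 25)*(W + W) = (25 + W)*(2*W) = 2*W*(25 + W))
q(-3) - 429*263 = 2*(-3)*(25 - 3) - 429*263 = 2*(-3)*22 - 112827 = -132 - 112827 = -112959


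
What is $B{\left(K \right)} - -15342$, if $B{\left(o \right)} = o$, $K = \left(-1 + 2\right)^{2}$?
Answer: $15343$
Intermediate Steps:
$K = 1$ ($K = 1^{2} = 1$)
$B{\left(K \right)} - -15342 = 1 - -15342 = 1 + 15342 = 15343$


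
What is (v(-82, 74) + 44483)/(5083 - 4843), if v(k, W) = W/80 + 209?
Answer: 1787717/9600 ≈ 186.22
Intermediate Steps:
v(k, W) = 209 + W/80 (v(k, W) = W/80 + 209 = 209 + W/80)
(v(-82, 74) + 44483)/(5083 - 4843) = ((209 + (1/80)*74) + 44483)/(5083 - 4843) = ((209 + 37/40) + 44483)/240 = (8397/40 + 44483)*(1/240) = (1787717/40)*(1/240) = 1787717/9600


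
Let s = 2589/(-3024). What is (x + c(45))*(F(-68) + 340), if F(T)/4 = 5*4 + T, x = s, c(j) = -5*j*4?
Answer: -33598331/252 ≈ -1.3333e+5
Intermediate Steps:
s = -863/1008 (s = 2589*(-1/3024) = -863/1008 ≈ -0.85615)
c(j) = -20*j
x = -863/1008 ≈ -0.85615
F(T) = 80 + 4*T (F(T) = 4*(5*4 + T) = 4*(20 + T) = 80 + 4*T)
(x + c(45))*(F(-68) + 340) = (-863/1008 - 20*45)*((80 + 4*(-68)) + 340) = (-863/1008 - 900)*((80 - 272) + 340) = -908063*(-192 + 340)/1008 = -908063/1008*148 = -33598331/252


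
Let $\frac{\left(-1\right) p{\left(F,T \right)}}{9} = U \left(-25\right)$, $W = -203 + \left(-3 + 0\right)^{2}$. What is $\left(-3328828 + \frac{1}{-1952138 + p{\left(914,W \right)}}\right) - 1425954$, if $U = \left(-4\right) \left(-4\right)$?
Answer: $- \frac{9264873408717}{1948538} \approx -4.7548 \cdot 10^{6}$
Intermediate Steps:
$W = -194$ ($W = -203 + \left(-3\right)^{2} = -203 + 9 = -194$)
$U = 16$
$p{\left(F,T \right)} = 3600$ ($p{\left(F,T \right)} = - 9 \cdot 16 \left(-25\right) = \left(-9\right) \left(-400\right) = 3600$)
$\left(-3328828 + \frac{1}{-1952138 + p{\left(914,W \right)}}\right) - 1425954 = \left(-3328828 + \frac{1}{-1952138 + 3600}\right) - 1425954 = \left(-3328828 + \frac{1}{-1948538}\right) - 1425954 = \left(-3328828 - \frac{1}{1948538}\right) - 1425954 = - \frac{6486347853465}{1948538} - 1425954 = - \frac{9264873408717}{1948538}$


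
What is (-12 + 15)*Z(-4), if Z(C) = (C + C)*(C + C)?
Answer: 192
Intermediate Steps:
Z(C) = 4*C**2 (Z(C) = (2*C)*(2*C) = 4*C**2)
(-12 + 15)*Z(-4) = (-12 + 15)*(4*(-4)**2) = 3*(4*16) = 3*64 = 192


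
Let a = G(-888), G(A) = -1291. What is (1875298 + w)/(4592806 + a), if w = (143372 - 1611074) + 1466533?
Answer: 1874129/4591515 ≈ 0.40817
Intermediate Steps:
a = -1291
w = -1169 (w = -1467702 + 1466533 = -1169)
(1875298 + w)/(4592806 + a) = (1875298 - 1169)/(4592806 - 1291) = 1874129/4591515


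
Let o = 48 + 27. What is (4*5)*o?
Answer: 1500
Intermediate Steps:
o = 75
(4*5)*o = (4*5)*75 = 20*75 = 1500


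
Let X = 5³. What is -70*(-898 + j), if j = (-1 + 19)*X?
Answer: -94640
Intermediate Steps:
X = 125
j = 2250 (j = (-1 + 19)*125 = 18*125 = 2250)
-70*(-898 + j) = -70*(-898 + 2250) = -70*1352 = -94640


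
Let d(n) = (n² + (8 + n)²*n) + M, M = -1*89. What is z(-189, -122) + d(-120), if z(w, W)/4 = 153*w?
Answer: -1606637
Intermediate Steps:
z(w, W) = 612*w (z(w, W) = 4*(153*w) = 612*w)
M = -89
d(n) = -89 + n² + n*(8 + n)² (d(n) = (n² + (8 + n)²*n) - 89 = (n² + n*(8 + n)²) - 89 = -89 + n² + n*(8 + n)²)
z(-189, -122) + d(-120) = 612*(-189) + (-89 + (-120)² - 120*(8 - 120)²) = -115668 + (-89 + 14400 - 120*(-112)²) = -115668 + (-89 + 14400 - 120*12544) = -115668 + (-89 + 14400 - 1505280) = -115668 - 1490969 = -1606637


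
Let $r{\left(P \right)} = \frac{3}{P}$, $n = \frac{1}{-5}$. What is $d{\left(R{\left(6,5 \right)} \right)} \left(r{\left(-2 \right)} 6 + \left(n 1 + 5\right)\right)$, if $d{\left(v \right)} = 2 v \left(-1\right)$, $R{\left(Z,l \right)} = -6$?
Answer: $- \frac{252}{5} \approx -50.4$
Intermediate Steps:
$n = - \frac{1}{5} \approx -0.2$
$d{\left(v \right)} = - 2 v$
$d{\left(R{\left(6,5 \right)} \right)} \left(r{\left(-2 \right)} 6 + \left(n 1 + 5\right)\right) = \left(-2\right) \left(-6\right) \left(\frac{3}{-2} \cdot 6 + \left(\left(- \frac{1}{5}\right) 1 + 5\right)\right) = 12 \left(3 \left(- \frac{1}{2}\right) 6 + \left(- \frac{1}{5} + 5\right)\right) = 12 \left(\left(- \frac{3}{2}\right) 6 + \frac{24}{5}\right) = 12 \left(-9 + \frac{24}{5}\right) = 12 \left(- \frac{21}{5}\right) = - \frac{252}{5}$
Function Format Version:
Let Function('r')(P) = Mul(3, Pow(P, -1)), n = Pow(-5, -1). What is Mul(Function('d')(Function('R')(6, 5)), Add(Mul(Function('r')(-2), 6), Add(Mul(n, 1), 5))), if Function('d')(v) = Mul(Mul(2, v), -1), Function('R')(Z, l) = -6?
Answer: Rational(-252, 5) ≈ -50.400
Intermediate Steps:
n = Rational(-1, 5) ≈ -0.20000
Function('d')(v) = Mul(-2, v)
Mul(Function('d')(Function('R')(6, 5)), Add(Mul(Function('r')(-2), 6), Add(Mul(n, 1), 5))) = Mul(Mul(-2, -6), Add(Mul(Mul(3, Pow(-2, -1)), 6), Add(Mul(Rational(-1, 5), 1), 5))) = Mul(12, Add(Mul(Mul(3, Rational(-1, 2)), 6), Add(Rational(-1, 5), 5))) = Mul(12, Add(Mul(Rational(-3, 2), 6), Rational(24, 5))) = Mul(12, Add(-9, Rational(24, 5))) = Mul(12, Rational(-21, 5)) = Rational(-252, 5)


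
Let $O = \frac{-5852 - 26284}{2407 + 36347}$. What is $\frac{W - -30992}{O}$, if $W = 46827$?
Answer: $- \frac{502632921}{5356} \approx -93845.0$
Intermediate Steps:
$O = - \frac{5356}{6459}$ ($O = - \frac{32136}{38754} = \left(-32136\right) \frac{1}{38754} = - \frac{5356}{6459} \approx -0.82923$)
$\frac{W - -30992}{O} = \frac{46827 - -30992}{- \frac{5356}{6459}} = \left(46827 + 30992\right) \left(- \frac{6459}{5356}\right) = 77819 \left(- \frac{6459}{5356}\right) = - \frac{502632921}{5356}$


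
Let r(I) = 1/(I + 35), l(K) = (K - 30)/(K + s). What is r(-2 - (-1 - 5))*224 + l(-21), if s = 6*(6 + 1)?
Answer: 905/273 ≈ 3.3150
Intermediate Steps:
s = 42 (s = 6*7 = 42)
l(K) = (-30 + K)/(42 + K) (l(K) = (K - 30)/(K + 42) = (-30 + K)/(42 + K))
r(I) = 1/(35 + I)
r(-2 - (-1 - 5))*224 + l(-21) = 224/(35 + (-2 - (-1 - 5))) + (-30 - 21)/(42 - 21) = 224/(35 + (-2 - 1*(-6))) - 51/21 = 224/(35 + (-2 + 6)) + (1/21)*(-51) = 224/(35 + 4) - 17/7 = 224/39 - 17/7 = 905/273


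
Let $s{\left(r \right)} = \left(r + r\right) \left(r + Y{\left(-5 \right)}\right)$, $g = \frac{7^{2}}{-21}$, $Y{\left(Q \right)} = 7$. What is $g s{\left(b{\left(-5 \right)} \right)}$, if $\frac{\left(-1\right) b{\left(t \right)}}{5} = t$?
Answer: $- \frac{11200}{3} \approx -3733.3$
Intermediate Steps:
$b{\left(t \right)} = - 5 t$
$g = - \frac{7}{3}$ ($g = 49 \left(- \frac{1}{21}\right) = - \frac{7}{3} \approx -2.3333$)
$s{\left(r \right)} = 2 r \left(7 + r\right)$ ($s{\left(r \right)} = \left(r + r\right) \left(r + 7\right) = 2 r \left(7 + r\right)$)
$g s{\left(b{\left(-5 \right)} \right)} = - \frac{7 \cdot 2 \left(\left(-5\right) \left(-5\right)\right) \left(7 - -25\right)}{3} = - \frac{7 \cdot 2 \cdot 25 \left(7 + 25\right)}{3} = - \frac{7 \cdot 2 \cdot 25 \cdot 32}{3} = \left(- \frac{7}{3}\right) 1600 = - \frac{11200}{3}$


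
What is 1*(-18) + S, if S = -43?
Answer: -61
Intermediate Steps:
1*(-18) + S = 1*(-18) - 43 = -18 - 43 = -61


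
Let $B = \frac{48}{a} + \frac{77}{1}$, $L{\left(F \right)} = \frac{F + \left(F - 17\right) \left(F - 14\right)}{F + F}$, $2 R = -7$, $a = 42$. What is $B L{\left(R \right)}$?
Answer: $- \frac{15863}{4} \approx -3965.8$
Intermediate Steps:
$R = - \frac{7}{2}$ ($R = \frac{1}{2} \left(-7\right) = - \frac{7}{2} \approx -3.5$)
$L{\left(F \right)} = \frac{F + \left(-17 + F\right) \left(-14 + F\right)}{2 F}$
$B = \frac{547}{7}$ ($B = \frac{48}{42} + \frac{77}{1} = 48 \cdot \frac{1}{42} + 77 \cdot 1 = \frac{8}{7} + 77 = \frac{547}{7} \approx 78.143$)
$B L{\left(R \right)} = \frac{547 \left(-15 + \frac{1}{2} \left(- \frac{7}{2}\right) + \frac{119}{- \frac{7}{2}}\right)}{7} = \frac{547 \left(-15 - \frac{7}{4} + 119 \left(- \frac{2}{7}\right)\right)}{7} = \frac{547 \left(-15 - \frac{7}{4} - 34\right)}{7} = \frac{547}{7} \left(- \frac{203}{4}\right) = - \frac{15863}{4}$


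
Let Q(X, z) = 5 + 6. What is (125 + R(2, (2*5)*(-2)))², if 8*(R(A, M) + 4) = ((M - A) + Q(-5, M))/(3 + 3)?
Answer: 33605209/2304 ≈ 14586.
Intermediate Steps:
Q(X, z) = 11
R(A, M) = -181/48 - A/48 + M/48 (R(A, M) = -4 + (((M - A) + 11)/(3 + 3))/8 = -4 + ((11 + M - A)/6)/8 = -4 + ((11 + M - A)*(⅙))/8 = -4 + (11/6 - A/6 + M/6)/8 = -4 + (11/48 - A/48 + M/48) = -181/48 - A/48 + M/48)
(125 + R(2, (2*5)*(-2)))² = (125 + (-181/48 - 1/48*2 + ((2*5)*(-2))/48))² = (125 + (-181/48 - 1/24 + (10*(-2))/48))² = (125 + (-181/48 - 1/24 + (1/48)*(-20)))² = (125 + (-181/48 - 1/24 - 5/12))² = (125 - 203/48)² = (5797/48)² = 33605209/2304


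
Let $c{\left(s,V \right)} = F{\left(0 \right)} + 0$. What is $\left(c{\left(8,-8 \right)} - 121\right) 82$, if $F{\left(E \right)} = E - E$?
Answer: $-9922$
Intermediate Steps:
$F{\left(E \right)} = 0$
$c{\left(s,V \right)} = 0$ ($c{\left(s,V \right)} = 0 + 0 = 0$)
$\left(c{\left(8,-8 \right)} - 121\right) 82 = \left(0 - 121\right) 82 = \left(-121\right) 82 = -9922$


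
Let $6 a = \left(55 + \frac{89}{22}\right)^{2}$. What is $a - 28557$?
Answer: $- \frac{27080709}{968} \approx -27976.0$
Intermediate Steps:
$a = \frac{562467}{968}$ ($a = \frac{\left(55 + \frac{89}{22}\right)^{2}}{6} = \frac{\left(\frac{1299}{22}\right)^{2}}{6} = \frac{1}{6} \cdot \frac{1687401}{484} = \frac{562467}{968} \approx 581.06$)
$a - 28557 = \frac{562467}{968} - 28557 = - \frac{27080709}{968}$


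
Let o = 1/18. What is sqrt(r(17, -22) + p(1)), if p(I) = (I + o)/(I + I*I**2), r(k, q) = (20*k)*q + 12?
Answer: I*sqrt(268829)/6 ≈ 86.415*I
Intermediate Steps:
o = 1/18 ≈ 0.055556
r(k, q) = 12 + 20*k*q (r(k, q) = 20*k*q + 12 = 12 + 20*k*q)
p(I) = (1/18 + I)/(I + I**3) (p(I) = (I + 1/18)/(I + I*I**2) = (1/18 + I)/(I + I**3))
sqrt(r(17, -22) + p(1)) = sqrt((12 + 20*17*(-22)) + (1/18 + 1)/(1*(1 + 1**2))) = sqrt((12 - 7480) + 1*(19/18)/(1 + 1)) = sqrt(-7468 + 1*(19/18)/2) = sqrt(-7468 + 1*(1/2)*(19/18)) = sqrt(-7468 + 19/36) = sqrt(-268829/36) = I*sqrt(268829)/6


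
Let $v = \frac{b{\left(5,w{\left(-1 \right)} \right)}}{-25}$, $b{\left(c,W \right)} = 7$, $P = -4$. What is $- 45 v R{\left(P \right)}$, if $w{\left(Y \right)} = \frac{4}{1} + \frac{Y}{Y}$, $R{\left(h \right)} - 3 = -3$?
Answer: $0$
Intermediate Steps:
$R{\left(h \right)} = 0$ ($R{\left(h \right)} = 3 - 3 = 0$)
$w{\left(Y \right)} = 5$ ($w{\left(Y \right)} = 4 \cdot 1 + 1 = 4 + 1 = 5$)
$v = - \frac{7}{25}$ ($v = \frac{7}{-25} = 7 \left(- \frac{1}{25}\right) = - \frac{7}{25} \approx -0.28$)
$- 45 v R{\left(P \right)} = \left(-45\right) \left(- \frac{7}{25}\right) 0 = \frac{63}{5} \cdot 0 = 0$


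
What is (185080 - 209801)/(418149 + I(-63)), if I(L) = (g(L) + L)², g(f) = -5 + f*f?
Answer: -24721/15635950 ≈ -0.0015810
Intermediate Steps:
g(f) = -5 + f²
I(L) = (-5 + L + L²)² (I(L) = ((-5 + L²) + L)² = (-5 + L + L²)²)
(185080 - 209801)/(418149 + I(-63)) = (185080 - 209801)/(418149 + (-5 - 63 + (-63)²)²) = -24721/(418149 + (-5 - 63 + 3969)²) = -24721/(418149 + 3901²) = -24721/(418149 + 15217801) = -24721/15635950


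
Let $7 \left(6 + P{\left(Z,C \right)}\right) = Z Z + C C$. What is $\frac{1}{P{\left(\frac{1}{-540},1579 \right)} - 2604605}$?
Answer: $- \frac{2041200}{4589502897599} \approx -4.4475 \cdot 10^{-7}$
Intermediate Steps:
$P{\left(Z,C \right)} = -6 + \frac{C^{2}}{7} + \frac{Z^{2}}{7}$ ($P{\left(Z,C \right)} = -6 + \frac{Z Z + C C}{7} = -6 + \frac{Z^{2} + C^{2}}{7} = -6 + \frac{C^{2} + Z^{2}}{7} = -6 + \left(\frac{C^{2}}{7} + \frac{Z^{2}}{7}\right) = -6 + \frac{C^{2}}{7} + \frac{Z^{2}}{7}$)
$\frac{1}{P{\left(\frac{1}{-540},1579 \right)} - 2604605} = \frac{1}{\left(-6 + \frac{1579^{2}}{7} + \frac{\left(\frac{1}{-540}\right)^{2}}{7}\right) - 2604605} = \frac{1}{\left(-6 + \frac{1}{7} \cdot 2493241 + \frac{\left(- \frac{1}{540}\right)^{2}}{7}\right) - 2604605} = \frac{1}{\left(-6 + \frac{2493241}{7} + \frac{1}{7} \cdot \frac{1}{291600}\right) - 2604605} = \frac{1}{\left(-6 + \frac{2493241}{7} + \frac{1}{2041200}\right) - 2604605} = \frac{1}{\frac{727016828401}{2041200} - 2604605} = \frac{1}{- \frac{4589502897599}{2041200}} = - \frac{2041200}{4589502897599}$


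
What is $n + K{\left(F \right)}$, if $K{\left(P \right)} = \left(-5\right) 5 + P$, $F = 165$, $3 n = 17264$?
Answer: $\frac{17684}{3} \approx 5894.7$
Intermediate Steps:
$n = \frac{17264}{3}$ ($n = \frac{1}{3} \cdot 17264 = \frac{17264}{3} \approx 5754.7$)
$K{\left(P \right)} = -25 + P$
$n + K{\left(F \right)} = \frac{17264}{3} + \left(-25 + 165\right) = \frac{17264}{3} + 140 = \frac{17684}{3}$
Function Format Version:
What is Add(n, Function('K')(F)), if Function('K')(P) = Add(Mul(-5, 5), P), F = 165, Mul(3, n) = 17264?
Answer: Rational(17684, 3) ≈ 5894.7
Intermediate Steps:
n = Rational(17264, 3) (n = Mul(Rational(1, 3), 17264) = Rational(17264, 3) ≈ 5754.7)
Function('K')(P) = Add(-25, P)
Add(n, Function('K')(F)) = Add(Rational(17264, 3), Add(-25, 165)) = Add(Rational(17264, 3), 140) = Rational(17684, 3)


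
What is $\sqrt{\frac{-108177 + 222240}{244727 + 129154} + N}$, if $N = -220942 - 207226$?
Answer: $\frac{i \sqrt{6650253166142505}}{124627} \approx 654.35 i$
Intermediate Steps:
$N = -428168$ ($N = -220942 - 207226 = -428168$)
$\sqrt{\frac{-108177 + 222240}{244727 + 129154} + N} = \sqrt{\frac{-108177 + 222240}{244727 + 129154} - 428168} = \sqrt{\frac{114063}{373881} - 428168} = \sqrt{114063 \cdot \frac{1}{373881} - 428168} = \sqrt{\frac{38021}{124627} - 428168} = \sqrt{- \frac{53361255315}{124627}} = \frac{i \sqrt{6650253166142505}}{124627}$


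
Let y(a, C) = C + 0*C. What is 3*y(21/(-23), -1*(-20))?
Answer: 60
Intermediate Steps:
y(a, C) = C (y(a, C) = C + 0 = C)
3*y(21/(-23), -1*(-20)) = 3*(-1*(-20)) = 3*20 = 60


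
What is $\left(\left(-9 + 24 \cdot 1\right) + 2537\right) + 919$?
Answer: $3471$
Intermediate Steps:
$\left(\left(-9 + 24 \cdot 1\right) + 2537\right) + 919 = \left(\left(-9 + 24\right) + 2537\right) + 919 = \left(15 + 2537\right) + 919 = 2552 + 919 = 3471$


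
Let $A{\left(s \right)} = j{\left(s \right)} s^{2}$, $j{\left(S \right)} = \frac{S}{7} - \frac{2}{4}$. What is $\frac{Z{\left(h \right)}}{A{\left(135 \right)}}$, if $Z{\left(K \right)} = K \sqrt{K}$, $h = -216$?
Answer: $- \frac{224 i \sqrt{6}}{59175} \approx - 0.0092722 i$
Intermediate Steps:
$j{\left(S \right)} = - \frac{1}{2} + \frac{S}{7}$ ($j{\left(S \right)} = S \frac{1}{7} - \frac{1}{2} = \frac{S}{7} - \frac{1}{2} = - \frac{1}{2} + \frac{S}{7}$)
$A{\left(s \right)} = s^{2} \left(- \frac{1}{2} + \frac{s}{7}\right)$ ($A{\left(s \right)} = \left(- \frac{1}{2} + \frac{s}{7}\right) s^{2} = s^{2} \left(- \frac{1}{2} + \frac{s}{7}\right)$)
$Z{\left(K \right)} = K^{\frac{3}{2}}$
$\frac{Z{\left(h \right)}}{A{\left(135 \right)}} = \frac{\left(-216\right)^{\frac{3}{2}}}{\frac{1}{14} \cdot 135^{2} \left(-7 + 2 \cdot 135\right)} = \frac{\left(-1296\right) i \sqrt{6}}{\frac{1}{14} \cdot 18225 \left(-7 + 270\right)} = \frac{\left(-1296\right) i \sqrt{6}}{\frac{1}{14} \cdot 18225 \cdot 263} = \frac{\left(-1296\right) i \sqrt{6}}{\frac{4793175}{14}} = - 1296 i \sqrt{6} \cdot \frac{14}{4793175} = - \frac{224 i \sqrt{6}}{59175}$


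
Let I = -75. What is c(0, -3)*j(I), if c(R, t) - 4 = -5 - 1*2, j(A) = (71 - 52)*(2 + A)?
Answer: 4161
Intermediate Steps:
j(A) = 38 + 19*A (j(A) = 19*(2 + A) = 38 + 19*A)
c(R, t) = -3 (c(R, t) = 4 + (-5 - 1*2) = 4 + (-5 - 2) = 4 - 7 = -3)
c(0, -3)*j(I) = -3*(38 + 19*(-75)) = -3*(38 - 1425) = -3*(-1387) = 4161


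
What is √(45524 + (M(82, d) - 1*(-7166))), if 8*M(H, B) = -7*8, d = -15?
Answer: √52683 ≈ 229.53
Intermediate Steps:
M(H, B) = -7 (M(H, B) = (-7*8)/8 = (⅛)*(-56) = -7)
√(45524 + (M(82, d) - 1*(-7166))) = √(45524 + (-7 - 1*(-7166))) = √(45524 + (-7 + 7166)) = √(45524 + 7159) = √52683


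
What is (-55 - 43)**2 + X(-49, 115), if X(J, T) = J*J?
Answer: 12005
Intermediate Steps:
X(J, T) = J**2
(-55 - 43)**2 + X(-49, 115) = (-55 - 43)**2 + (-49)**2 = (-98)**2 + 2401 = 9604 + 2401 = 12005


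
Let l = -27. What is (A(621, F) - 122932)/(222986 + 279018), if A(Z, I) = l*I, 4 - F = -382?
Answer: -66677/251002 ≈ -0.26564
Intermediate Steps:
F = 386 (F = 4 - 1*(-382) = 4 + 382 = 386)
A(Z, I) = -27*I
(A(621, F) - 122932)/(222986 + 279018) = (-27*386 - 122932)/(222986 + 279018) = (-10422 - 122932)/502004 = -133354*1/502004 = -66677/251002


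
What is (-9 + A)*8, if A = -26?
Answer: -280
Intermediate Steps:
(-9 + A)*8 = (-9 - 26)*8 = -35*8 = -280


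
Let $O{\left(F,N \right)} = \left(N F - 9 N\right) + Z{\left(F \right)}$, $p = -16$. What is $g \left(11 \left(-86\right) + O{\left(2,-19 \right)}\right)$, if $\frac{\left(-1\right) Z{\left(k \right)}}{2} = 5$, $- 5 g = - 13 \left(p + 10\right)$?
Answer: $\frac{64194}{5} \approx 12839.0$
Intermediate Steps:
$g = - \frac{78}{5}$ ($g = - \frac{\left(-13\right) \left(-16 + 10\right)}{5} = - \frac{\left(-13\right) \left(-6\right)}{5} = \left(- \frac{1}{5}\right) 78 = - \frac{78}{5} \approx -15.6$)
$Z{\left(k \right)} = -10$ ($Z{\left(k \right)} = \left(-2\right) 5 = -10$)
$O{\left(F,N \right)} = -10 - 9 N + F N$ ($O{\left(F,N \right)} = \left(N F - 9 N\right) - 10 = \left(F N - 9 N\right) - 10 = \left(- 9 N + F N\right) - 10 = -10 - 9 N + F N$)
$g \left(11 \left(-86\right) + O{\left(2,-19 \right)}\right) = - \frac{78 \left(11 \left(-86\right) - -123\right)}{5} = - \frac{78 \left(-946 - -123\right)}{5} = - \frac{78 \left(-946 + 123\right)}{5} = \left(- \frac{78}{5}\right) \left(-823\right) = \frac{64194}{5}$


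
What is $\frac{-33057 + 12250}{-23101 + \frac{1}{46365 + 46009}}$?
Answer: $\frac{1922025818}{2133931773} \approx 0.9007$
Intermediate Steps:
$\frac{-33057 + 12250}{-23101 + \frac{1}{46365 + 46009}} = - \frac{20807}{-23101 + \frac{1}{92374}} = - \frac{20807}{- \frac{2133931773}{92374}} = \left(-20807\right) \left(- \frac{92374}{2133931773}\right) = \frac{1922025818}{2133931773}$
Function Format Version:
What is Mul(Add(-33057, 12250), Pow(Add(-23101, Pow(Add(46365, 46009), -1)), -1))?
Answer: Rational(1922025818, 2133931773) ≈ 0.90070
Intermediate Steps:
Mul(Add(-33057, 12250), Pow(Add(-23101, Pow(Add(46365, 46009), -1)), -1)) = Mul(-20807, Pow(Add(-23101, Pow(92374, -1)), -1)) = Mul(-20807, Pow(Add(-23101, Rational(1, 92374)), -1)) = Mul(-20807, Pow(Rational(-2133931773, 92374), -1)) = Mul(-20807, Rational(-92374, 2133931773)) = Rational(1922025818, 2133931773)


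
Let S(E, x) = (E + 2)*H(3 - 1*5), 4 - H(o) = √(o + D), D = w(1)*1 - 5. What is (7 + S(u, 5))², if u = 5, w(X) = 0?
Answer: 882 - 490*I*√7 ≈ 882.0 - 1296.4*I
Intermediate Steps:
D = -5 (D = 0*1 - 5 = 0 - 5 = -5)
H(o) = 4 - √(-5 + o) (H(o) = 4 - √(o - 5) = 4 - √(-5 + o))
S(E, x) = (2 + E)*(4 - I*√7) (S(E, x) = (E + 2)*(4 - √(-5 + (3 - 1*5))) = (2 + E)*(4 - √(-5 + (3 - 5))) = (2 + E)*(4 - √(-5 - 2)) = (2 + E)*(4 - √(-7)) = (2 + E)*(4 - I*√7))
(7 + S(u, 5))² = (7 + (2 + 5)*(4 - I*√7))² = (7 + 7*(4 - I*√7))² = (7 + (28 - 7*I*√7))² = (35 - 7*I*√7)²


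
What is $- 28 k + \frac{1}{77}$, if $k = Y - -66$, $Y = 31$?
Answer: $- \frac{209131}{77} \approx -2716.0$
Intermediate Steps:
$k = 97$ ($k = 31 - -66 = 31 + 66 = 97$)
$- 28 k + \frac{1}{77} = \left(-28\right) 97 + \frac{1}{77} = -2716 + \frac{1}{77} = - \frac{209131}{77}$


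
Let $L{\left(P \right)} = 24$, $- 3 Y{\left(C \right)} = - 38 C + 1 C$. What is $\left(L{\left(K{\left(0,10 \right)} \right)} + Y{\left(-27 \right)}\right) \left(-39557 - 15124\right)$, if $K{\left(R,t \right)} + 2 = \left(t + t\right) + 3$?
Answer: $16896429$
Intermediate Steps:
$K{\left(R,t \right)} = 1 + 2 t$ ($K{\left(R,t \right)} = -2 + \left(\left(t + t\right) + 3\right) = -2 + \left(2 t + 3\right) = -2 + \left(3 + 2 t\right) = 1 + 2 t$)
$Y{\left(C \right)} = \frac{37 C}{3}$ ($Y{\left(C \right)} = - \frac{- 38 C + 1 C}{3} = - \frac{- 38 C + C}{3} = - \frac{\left(-37\right) C}{3} = \frac{37 C}{3}$)
$\left(L{\left(K{\left(0,10 \right)} \right)} + Y{\left(-27 \right)}\right) \left(-39557 - 15124\right) = \left(24 + \frac{37}{3} \left(-27\right)\right) \left(-39557 - 15124\right) = \left(24 - 333\right) \left(-54681\right) = \left(-309\right) \left(-54681\right) = 16896429$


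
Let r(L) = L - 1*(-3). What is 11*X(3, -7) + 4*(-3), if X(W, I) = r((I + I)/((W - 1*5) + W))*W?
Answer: -375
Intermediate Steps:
r(L) = 3 + L (r(L) = L + 3 = 3 + L)
X(W, I) = W*(3 + 2*I/(-5 + 2*W)) (X(W, I) = (3 + (I + I)/((W - 1*5) + W))*W = (3 + (2*I)/((W - 5) + W))*W = (3 + (2*I)/((-5 + W) + W))*W = (3 + (2*I)/(-5 + 2*W))*W = (3 + 2*I/(-5 + 2*W))*W = W*(3 + 2*I/(-5 + 2*W)))
11*X(3, -7) + 4*(-3) = 11*(3*(-15 + 2*(-7) + 6*3)/(-5 + 2*3)) + 4*(-3) = 11*(3*(-15 - 14 + 18)/(-5 + 6)) - 12 = 11*(3*(-11)/1) - 12 = 11*(3*1*(-11)) - 12 = 11*(-33) - 12 = -363 - 12 = -375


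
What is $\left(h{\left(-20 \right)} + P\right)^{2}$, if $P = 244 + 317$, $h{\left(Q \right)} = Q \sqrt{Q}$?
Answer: $306721 - 44880 i \sqrt{5} \approx 3.0672 \cdot 10^{5} - 1.0035 \cdot 10^{5} i$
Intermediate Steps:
$h{\left(Q \right)} = Q^{\frac{3}{2}}$
$P = 561$
$\left(h{\left(-20 \right)} + P\right)^{2} = \left(\left(-20\right)^{\frac{3}{2}} + 561\right)^{2} = \left(- 40 i \sqrt{5} + 561\right)^{2} = \left(561 - 40 i \sqrt{5}\right)^{2}$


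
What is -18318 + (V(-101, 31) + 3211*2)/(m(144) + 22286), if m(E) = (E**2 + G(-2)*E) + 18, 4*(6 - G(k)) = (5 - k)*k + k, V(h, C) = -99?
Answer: -814778317/44480 ≈ -18318.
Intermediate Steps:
G(k) = 6 - k/4 - k*(5 - k)/4 (G(k) = 6 - ((5 - k)*k + k)/4 = 6 - (k*(5 - k) + k)/4 = 6 - (k + k*(5 - k))/4 = 6 + (-k/4 - k*(5 - k)/4) = 6 - k/4 - k*(5 - k)/4)
m(E) = 18 + E**2 + 10*E (m(E) = (E**2 + (6 - 3/2*(-2) + (1/4)*(-2)**2)*E) + 18 = (E**2 + (6 + 3 + (1/4)*4)*E) + 18 = (E**2 + (6 + 3 + 1)*E) + 18 = (E**2 + 10*E) + 18 = 18 + E**2 + 10*E)
-18318 + (V(-101, 31) + 3211*2)/(m(144) + 22286) = -18318 + (-99 + 3211*2)/((18 + 144**2 + 10*144) + 22286) = -18318 + (-99 + 6422)/((18 + 20736 + 1440) + 22286) = -18318 + 6323/(22194 + 22286) = -18318 + 6323/44480 = -814778317/44480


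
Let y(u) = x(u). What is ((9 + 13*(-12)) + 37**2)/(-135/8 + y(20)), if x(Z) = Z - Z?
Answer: -9776/135 ≈ -72.415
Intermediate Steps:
x(Z) = 0
y(u) = 0
((9 + 13*(-12)) + 37**2)/(-135/8 + y(20)) = ((9 + 13*(-12)) + 37**2)/(-135/8 + 0) = ((9 - 156) + 1369)/(-135*1/8 + 0) = (-147 + 1369)/(-135/8 + 0) = 1222/(-135/8) = 1222*(-8/135) = -9776/135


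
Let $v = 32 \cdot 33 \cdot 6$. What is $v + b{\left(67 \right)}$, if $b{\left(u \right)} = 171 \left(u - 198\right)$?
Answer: $-16065$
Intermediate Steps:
$b{\left(u \right)} = -33858 + 171 u$ ($b{\left(u \right)} = 171 \left(-198 + u\right) = -33858 + 171 u$)
$v = 6336$ ($v = 1056 \cdot 6 = 6336$)
$v + b{\left(67 \right)} = 6336 + \left(-33858 + 171 \cdot 67\right) = 6336 + \left(-33858 + 11457\right) = 6336 - 22401 = -16065$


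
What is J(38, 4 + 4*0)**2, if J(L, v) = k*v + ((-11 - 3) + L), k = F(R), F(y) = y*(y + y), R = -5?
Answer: 50176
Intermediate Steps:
F(y) = 2*y**2 (F(y) = y*(2*y) = 2*y**2)
k = 50 (k = 2*(-5)**2 = 2*25 = 50)
J(L, v) = -14 + L + 50*v (J(L, v) = 50*v + ((-11 - 3) + L) = 50*v + (-14 + L) = -14 + L + 50*v)
J(38, 4 + 4*0)**2 = (-14 + 38 + 50*(4 + 4*0))**2 = (-14 + 38 + 50*(4 + 0))**2 = (-14 + 38 + 50*4)**2 = (-14 + 38 + 200)**2 = 224**2 = 50176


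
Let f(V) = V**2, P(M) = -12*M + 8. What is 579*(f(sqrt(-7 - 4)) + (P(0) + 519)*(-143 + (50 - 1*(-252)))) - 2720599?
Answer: 45789179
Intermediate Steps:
P(M) = 8 - 12*M
579*(f(sqrt(-7 - 4)) + (P(0) + 519)*(-143 + (50 - 1*(-252)))) - 2720599 = 579*((sqrt(-7 - 4))**2 + ((8 - 12*0) + 519)*(-143 + (50 - 1*(-252)))) - 2720599 = 579*((sqrt(-11))**2 + ((8 + 0) + 519)*(-143 + (50 + 252))) - 2720599 = 579*((I*sqrt(11))**2 + (8 + 519)*(-143 + 302)) - 2720599 = 579*(-11 + 527*159) - 2720599 = 579*(-11 + 83793) - 2720599 = 579*83782 - 2720599 = 48509778 - 2720599 = 45789179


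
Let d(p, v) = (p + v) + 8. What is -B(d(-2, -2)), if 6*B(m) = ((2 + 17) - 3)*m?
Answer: -32/3 ≈ -10.667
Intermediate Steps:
d(p, v) = 8 + p + v
B(m) = 8*m/3 (B(m) = (((2 + 17) - 3)*m)/6 = ((19 - 3)*m)/6 = (16*m)/6 = 8*m/3)
-B(d(-2, -2)) = -8*(8 - 2 - 2)/3 = -8*4/3 = -1*32/3 = -32/3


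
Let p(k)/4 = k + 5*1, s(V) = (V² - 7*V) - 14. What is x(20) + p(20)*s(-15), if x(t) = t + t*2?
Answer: 31660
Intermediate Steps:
s(V) = -14 + V² - 7*V
p(k) = 20 + 4*k (p(k) = 4*(k + 5*1) = 4*(k + 5) = 4*(5 + k) = 20 + 4*k)
x(t) = 3*t (x(t) = t + 2*t = 3*t)
x(20) + p(20)*s(-15) = 3*20 + (20 + 4*20)*(-14 + (-15)² - 7*(-15)) = 60 + (20 + 80)*(-14 + 225 + 105) = 60 + 100*316 = 60 + 31600 = 31660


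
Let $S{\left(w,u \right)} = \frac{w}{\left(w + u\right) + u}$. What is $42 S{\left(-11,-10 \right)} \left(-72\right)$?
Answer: $- \frac{33264}{31} \approx -1073.0$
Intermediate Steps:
$S{\left(w,u \right)} = \frac{w}{w + 2 u}$ ($S{\left(w,u \right)} = \frac{w}{\left(u + w\right) + u} = \frac{w}{w + 2 u}$)
$42 S{\left(-11,-10 \right)} \left(-72\right) = 42 \left(- \frac{11}{-11 + 2 \left(-10\right)}\right) \left(-72\right) = 42 \left(- \frac{11}{-11 - 20}\right) \left(-72\right) = 42 \left(- \frac{11}{-31}\right) \left(-72\right) = 42 \left(\left(-11\right) \left(- \frac{1}{31}\right)\right) \left(-72\right) = 42 \cdot \frac{11}{31} \left(-72\right) = \frac{462}{31} \left(-72\right) = - \frac{33264}{31}$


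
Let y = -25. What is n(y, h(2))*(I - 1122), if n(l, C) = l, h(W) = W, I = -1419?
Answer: 63525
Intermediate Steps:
n(y, h(2))*(I - 1122) = -25*(-1419 - 1122) = -25*(-2541) = 63525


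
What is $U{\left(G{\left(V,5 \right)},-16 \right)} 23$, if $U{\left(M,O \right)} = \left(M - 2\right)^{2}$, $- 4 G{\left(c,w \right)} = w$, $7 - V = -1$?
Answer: $\frac{3887}{16} \approx 242.94$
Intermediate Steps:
$V = 8$ ($V = 7 - -1 = 7 + 1 = 8$)
$G{\left(c,w \right)} = - \frac{w}{4}$
$U{\left(M,O \right)} = \left(-2 + M\right)^{2}$
$U{\left(G{\left(V,5 \right)},-16 \right)} 23 = \left(-2 - \frac{5}{4}\right)^{2} \cdot 23 = \left(- \frac{13}{4}\right)^{2} \cdot 23 = \frac{169}{16} \cdot 23 = \frac{3887}{16}$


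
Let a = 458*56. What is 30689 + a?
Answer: 56337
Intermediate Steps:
a = 25648
30689 + a = 30689 + 25648 = 56337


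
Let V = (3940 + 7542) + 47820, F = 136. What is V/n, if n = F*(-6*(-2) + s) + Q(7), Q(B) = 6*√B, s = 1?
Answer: 26211484/781393 - 88953*√7/781393 ≈ 33.243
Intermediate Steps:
n = 1768 + 6*√7 (n = 136*(-6*(-2) + 1) + 6*√7 = 136*(12 + 1) + 6*√7 = 136*13 + 6*√7 = 1768 + 6*√7 ≈ 1783.9)
V = 59302 (V = 11482 + 47820 = 59302)
V/n = 59302/(1768 + 6*√7)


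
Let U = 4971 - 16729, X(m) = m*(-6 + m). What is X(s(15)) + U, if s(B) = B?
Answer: -11623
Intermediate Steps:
U = -11758
X(s(15)) + U = 15*(-6 + 15) - 11758 = 15*9 - 11758 = 135 - 11758 = -11623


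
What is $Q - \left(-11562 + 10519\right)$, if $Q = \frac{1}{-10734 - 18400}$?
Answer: $\frac{30386761}{29134} \approx 1043.0$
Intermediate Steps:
$Q = - \frac{1}{29134}$ ($Q = \frac{1}{-29134} = - \frac{1}{29134} \approx -3.4324 \cdot 10^{-5}$)
$Q - \left(-11562 + 10519\right) = - \frac{1}{29134} - \left(-11562 + 10519\right) = - \frac{1}{29134} - -1043 = - \frac{1}{29134} + 1043 = \frac{30386761}{29134}$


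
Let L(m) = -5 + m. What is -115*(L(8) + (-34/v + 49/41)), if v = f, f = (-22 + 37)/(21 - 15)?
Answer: 44344/41 ≈ 1081.6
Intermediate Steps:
f = 5/2 (f = 15/6 = 15*(⅙) = 5/2 ≈ 2.5000)
v = 5/2 ≈ 2.5000
-115*(L(8) + (-34/v + 49/41)) = -115*((-5 + 8) + (-34/5/2 + 49/41)) = -115*(3 + (-34*⅖ + 49*(1/41))) = -115*(3 + (-68/5 + 49/41)) = -115*(3 - 2543/205) = -115*(-1928/205) = 44344/41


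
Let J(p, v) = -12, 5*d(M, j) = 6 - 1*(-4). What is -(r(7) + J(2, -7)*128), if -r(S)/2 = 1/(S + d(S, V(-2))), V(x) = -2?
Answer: 13826/9 ≈ 1536.2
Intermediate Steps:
d(M, j) = 2 (d(M, j) = (6 - 1*(-4))/5 = (6 + 4)/5 = (⅕)*10 = 2)
r(S) = -2/(2 + S) (r(S) = -2/(S + 2) = -2/(2 + S))
-(r(7) + J(2, -7)*128) = -(-2/(2 + 7) - 12*128) = -(-2/9 - 1536) = -1*(-13826/9) = 13826/9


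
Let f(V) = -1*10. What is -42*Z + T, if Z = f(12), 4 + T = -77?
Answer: 339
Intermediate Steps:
T = -81 (T = -4 - 77 = -81)
f(V) = -10
Z = -10
-42*Z + T = -42*(-10) - 81 = 420 - 81 = 339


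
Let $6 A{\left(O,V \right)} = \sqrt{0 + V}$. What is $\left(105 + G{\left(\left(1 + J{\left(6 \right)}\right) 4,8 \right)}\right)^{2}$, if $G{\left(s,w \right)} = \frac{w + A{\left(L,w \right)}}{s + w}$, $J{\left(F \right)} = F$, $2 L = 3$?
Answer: $\frac{\left(11364 + \sqrt{2}\right)^{2}}{11664} \approx 11074.0$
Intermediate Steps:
$L = \frac{3}{2}$ ($L = \frac{1}{2} \cdot 3 = \frac{3}{2} \approx 1.5$)
$A{\left(O,V \right)} = \frac{\sqrt{V}}{6}$ ($A{\left(O,V \right)} = \frac{\sqrt{0 + V}}{6} = \frac{\sqrt{V}}{6}$)
$G{\left(s,w \right)} = \frac{w + \frac{\sqrt{w}}{6}}{s + w}$
$\left(105 + G{\left(\left(1 + J{\left(6 \right)}\right) 4,8 \right)}\right)^{2} = \left(105 + \frac{8 + \frac{\sqrt{8}}{6}}{\left(1 + 6\right) 4 + 8}\right)^{2} = \left(105 + \frac{8 + \frac{2 \sqrt{2}}{6}}{7 \cdot 4 + 8}\right)^{2} = \left(105 + \frac{8 + \frac{\sqrt{2}}{3}}{28 + 8}\right)^{2} = \left(105 + \frac{8 + \frac{\sqrt{2}}{3}}{36}\right)^{2} = \left(105 + \left(\frac{2}{9} + \frac{\sqrt{2}}{108}\right)\right)^{2} = \left(\frac{947}{9} + \frac{\sqrt{2}}{108}\right)^{2}$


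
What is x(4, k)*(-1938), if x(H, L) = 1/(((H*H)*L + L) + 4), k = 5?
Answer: -1938/89 ≈ -21.775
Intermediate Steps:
x(H, L) = 1/(4 + L + L*H²) (x(H, L) = 1/((H²*L + L) + 4) = 1/((L*H² + L) + 4) = 1/((L + L*H²) + 4) = 1/(4 + L + L*H²))
x(4, k)*(-1938) = -1938/(4 + 5 + 5*4²) = -1938/(4 + 5 + 5*16) = -1938/(4 + 5 + 80) = -1938/89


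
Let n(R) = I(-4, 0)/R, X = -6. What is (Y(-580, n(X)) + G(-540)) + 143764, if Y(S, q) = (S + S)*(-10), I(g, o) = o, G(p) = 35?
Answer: 155399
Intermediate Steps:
n(R) = 0 (n(R) = 0/R = 0)
Y(S, q) = -20*S (Y(S, q) = (2*S)*(-10) = -20*S)
(Y(-580, n(X)) + G(-540)) + 143764 = (-20*(-580) + 35) + 143764 = (11600 + 35) + 143764 = 11635 + 143764 = 155399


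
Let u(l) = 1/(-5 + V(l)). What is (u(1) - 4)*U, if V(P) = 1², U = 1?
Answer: -17/4 ≈ -4.2500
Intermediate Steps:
V(P) = 1
u(l) = -¼ (u(l) = 1/(-5 + 1) = 1/(-4) = -¼)
(u(1) - 4)*U = (-¼ - 4)*1 = -17/4*1 = -17/4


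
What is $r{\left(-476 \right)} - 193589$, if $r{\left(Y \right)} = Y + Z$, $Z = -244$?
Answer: $-194309$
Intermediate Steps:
$r{\left(Y \right)} = -244 + Y$ ($r{\left(Y \right)} = Y - 244 = -244 + Y$)
$r{\left(-476 \right)} - 193589 = \left(-244 - 476\right) - 193589 = -720 - 193589 = -194309$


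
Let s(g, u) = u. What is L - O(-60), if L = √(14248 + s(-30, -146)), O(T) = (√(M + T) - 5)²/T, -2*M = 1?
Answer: -71/120 + √14102 - 11*I*√2/12 ≈ 118.16 - 1.2964*I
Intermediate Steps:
M = -½ (M = -½*1 = -½ ≈ -0.50000)
O(T) = (-5 + √(-½ + T))²/T (O(T) = (√(-½ + T) - 5)²/T = (-5 + √(-½ + T))²/T)
L = √14102 (L = √(14248 - 146) = √14102 ≈ 118.75)
L - O(-60) = √14102 - (-10 + √2*√(-1 + 2*(-60)))²/(4*(-60)) = √14102 - (-1)*(-10 + √2*√(-1 - 120))²/(4*60) = √14102 - (-1)*(-10 + √2*√(-121))²/(4*60) = √14102 - (-1)*(-10 + √2*(11*I))²/(4*60) = √14102 - (-1)*(-10 + 11*I*√2)²/(4*60) = √14102 - (-1)*(-10 + 11*I*√2)²/240 = √14102 + (-10 + 11*I*√2)²/240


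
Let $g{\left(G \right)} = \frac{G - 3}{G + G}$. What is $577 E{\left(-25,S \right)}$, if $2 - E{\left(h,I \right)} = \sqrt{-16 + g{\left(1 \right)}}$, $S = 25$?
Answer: $1154 - 577 i \sqrt{17} \approx 1154.0 - 2379.0 i$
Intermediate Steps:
$g{\left(G \right)} = \frac{-3 + G}{2 G}$
$E{\left(h,I \right)} = 2 - i \sqrt{17}$ ($E{\left(h,I \right)} = 2 - \sqrt{-16 + \frac{-3 + 1}{2 \cdot 1}} = 2 - \sqrt{-16 + \frac{1}{2} \cdot 1 \left(-2\right)} = 2 - \sqrt{-16 - 1} = 2 - \sqrt{-17} = 2 - i \sqrt{17}$)
$577 E{\left(-25,S \right)} = 577 \left(2 - i \sqrt{17}\right) = 1154 - 577 i \sqrt{17}$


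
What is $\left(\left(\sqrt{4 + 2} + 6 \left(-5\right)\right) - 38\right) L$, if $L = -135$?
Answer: $9180 - 135 \sqrt{6} \approx 8849.3$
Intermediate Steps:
$\left(\left(\sqrt{4 + 2} + 6 \left(-5\right)\right) - 38\right) L = \left(\left(\sqrt{4 + 2} + 6 \left(-5\right)\right) - 38\right) \left(-135\right) = \left(\left(\sqrt{6} - 30\right) - 38\right) \left(-135\right) = \left(\left(-30 + \sqrt{6}\right) - 38\right) \left(-135\right) = \left(-68 + \sqrt{6}\right) \left(-135\right) = 9180 - 135 \sqrt{6}$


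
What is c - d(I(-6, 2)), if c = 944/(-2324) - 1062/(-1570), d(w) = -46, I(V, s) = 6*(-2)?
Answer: 21103161/456085 ≈ 46.270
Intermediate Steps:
I(V, s) = -12
c = 123251/456085 (c = 944*(-1/2324) - 1062*(-1/1570) = -236/581 + 531/785 = 123251/456085 ≈ 0.27024)
c - d(I(-6, 2)) = 123251/456085 - 1*(-46) = 123251/456085 + 46 = 21103161/456085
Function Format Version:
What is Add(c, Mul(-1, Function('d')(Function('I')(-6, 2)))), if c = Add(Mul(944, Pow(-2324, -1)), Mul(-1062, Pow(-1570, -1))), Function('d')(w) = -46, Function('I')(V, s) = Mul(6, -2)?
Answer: Rational(21103161, 456085) ≈ 46.270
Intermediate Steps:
Function('I')(V, s) = -12
c = Rational(123251, 456085) (c = Add(Mul(944, Rational(-1, 2324)), Mul(-1062, Rational(-1, 1570))) = Add(Rational(-236, 581), Rational(531, 785)) = Rational(123251, 456085) ≈ 0.27024)
Add(c, Mul(-1, Function('d')(Function('I')(-6, 2)))) = Add(Rational(123251, 456085), Mul(-1, -46)) = Add(Rational(123251, 456085), 46) = Rational(21103161, 456085)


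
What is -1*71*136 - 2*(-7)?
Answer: -9642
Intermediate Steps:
-1*71*136 - 2*(-7) = -71*136 + 14 = -9656 + 14 = -9642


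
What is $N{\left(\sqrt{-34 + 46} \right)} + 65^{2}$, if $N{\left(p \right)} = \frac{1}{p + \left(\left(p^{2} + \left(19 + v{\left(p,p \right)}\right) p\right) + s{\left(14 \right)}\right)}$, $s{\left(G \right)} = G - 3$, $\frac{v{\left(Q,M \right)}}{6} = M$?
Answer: $\frac{3570144}{845} - \frac{8 \sqrt{3}}{845} \approx 4225.0$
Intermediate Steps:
$v{\left(Q,M \right)} = 6 M$
$s{\left(G \right)} = -3 + G$
$N{\left(p \right)} = \frac{1}{11 + p + p^{2} + p \left(19 + 6 p\right)}$ ($N{\left(p \right)} = \frac{1}{p + \left(\left(p^{2} + \left(19 + 6 p\right) p\right) + \left(-3 + 14\right)\right)} = \frac{1}{p + \left(\left(p^{2} + p \left(19 + 6 p\right)\right) + 11\right)} = \frac{1}{p + \left(11 + p^{2} + p \left(19 + 6 p\right)\right)} = \frac{1}{11 + p + p^{2} + p \left(19 + 6 p\right)}$)
$N{\left(\sqrt{-34 + 46} \right)} + 65^{2} = \frac{1}{11 + 7 \left(\sqrt{-34 + 46}\right)^{2} + 20 \sqrt{-34 + 46}} + 65^{2} = \frac{1}{11 + 7 \left(\sqrt{12}\right)^{2} + 20 \sqrt{12}} + 4225 = \frac{1}{11 + 7 \left(2 \sqrt{3}\right)^{2} + 20 \cdot 2 \sqrt{3}} + 4225 = \frac{1}{11 + 7 \cdot 12 + 40 \sqrt{3}} + 4225 = \frac{1}{11 + 84 + 40 \sqrt{3}} + 4225 = \frac{1}{95 + 40 \sqrt{3}} + 4225 = 4225 + \frac{1}{95 + 40 \sqrt{3}}$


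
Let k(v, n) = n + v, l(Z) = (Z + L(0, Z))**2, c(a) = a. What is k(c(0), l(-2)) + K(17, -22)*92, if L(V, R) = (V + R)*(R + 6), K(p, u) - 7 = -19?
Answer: -1004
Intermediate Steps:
K(p, u) = -12 (K(p, u) = 7 - 19 = -12)
L(V, R) = (6 + R)*(R + V) (L(V, R) = (R + V)*(6 + R) = (6 + R)*(R + V))
l(Z) = (Z**2 + 7*Z)**2 (l(Z) = (Z + (Z**2 + 6*Z + 6*0 + Z*0))**2 = (Z + (Z**2 + 6*Z + 0 + 0))**2 = (Z + (Z**2 + 6*Z))**2 = (Z**2 + 7*Z)**2)
k(c(0), l(-2)) + K(17, -22)*92 = ((-2)**2*(7 - 2)**2 + 0) - 12*92 = (4*5**2 + 0) - 1104 = (4*25 + 0) - 1104 = (100 + 0) - 1104 = 100 - 1104 = -1004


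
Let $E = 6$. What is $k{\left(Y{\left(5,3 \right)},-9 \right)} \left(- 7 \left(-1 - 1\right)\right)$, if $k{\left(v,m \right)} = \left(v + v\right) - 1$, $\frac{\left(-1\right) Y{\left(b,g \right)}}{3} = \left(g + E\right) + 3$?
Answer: $-1022$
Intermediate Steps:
$Y{\left(b,g \right)} = -27 - 3 g$ ($Y{\left(b,g \right)} = - 3 \left(\left(g + 6\right) + 3\right) = - 3 \left(\left(6 + g\right) + 3\right) = - 3 \left(9 + g\right) = -27 - 3 g$)
$k{\left(v,m \right)} = -1 + 2 v$ ($k{\left(v,m \right)} = 2 v - 1 = -1 + 2 v$)
$k{\left(Y{\left(5,3 \right)},-9 \right)} \left(- 7 \left(-1 - 1\right)\right) = \left(-1 + 2 \left(-27 - 9\right)\right) \left(- 7 \left(-1 - 1\right)\right) = \left(-1 + 2 \left(-27 - 9\right)\right) \left(\left(-7\right) \left(-2\right)\right) = \left(-1 + 2 \left(-36\right)\right) 14 = \left(-1 - 72\right) 14 = \left(-73\right) 14 = -1022$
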